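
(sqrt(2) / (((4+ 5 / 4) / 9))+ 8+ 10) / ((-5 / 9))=-162 / 5-108 * sqrt(2) / 35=-36.76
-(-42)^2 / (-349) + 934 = 327730 / 349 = 939.05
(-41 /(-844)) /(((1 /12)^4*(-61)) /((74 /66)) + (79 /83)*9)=0.01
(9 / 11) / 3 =0.27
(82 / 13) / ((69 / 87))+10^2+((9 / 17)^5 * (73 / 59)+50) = 3957652239887 / 25047697337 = 158.00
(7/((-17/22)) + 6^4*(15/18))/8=133.87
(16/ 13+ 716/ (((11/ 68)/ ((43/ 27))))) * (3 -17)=-381098816/ 3861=-98704.69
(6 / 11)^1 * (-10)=-60 / 11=-5.45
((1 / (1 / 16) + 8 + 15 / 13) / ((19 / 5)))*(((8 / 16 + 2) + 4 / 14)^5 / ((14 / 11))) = 124821709155 / 143061184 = 872.51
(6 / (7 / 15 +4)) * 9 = 810 / 67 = 12.09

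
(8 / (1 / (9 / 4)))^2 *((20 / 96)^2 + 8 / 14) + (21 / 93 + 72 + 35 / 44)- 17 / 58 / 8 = 18841807 / 69223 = 272.19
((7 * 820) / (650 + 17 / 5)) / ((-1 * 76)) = -7175 / 62073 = -0.12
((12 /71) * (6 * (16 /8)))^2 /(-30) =-3456 /25205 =-0.14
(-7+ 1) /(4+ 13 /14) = -28 /23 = -1.22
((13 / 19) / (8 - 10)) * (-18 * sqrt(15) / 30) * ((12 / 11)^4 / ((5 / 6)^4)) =524040192 * sqrt(15) / 869309375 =2.33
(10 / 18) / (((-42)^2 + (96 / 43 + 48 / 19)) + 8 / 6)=0.00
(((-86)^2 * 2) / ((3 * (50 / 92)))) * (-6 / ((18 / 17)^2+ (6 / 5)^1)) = -4573136 / 195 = -23451.98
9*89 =801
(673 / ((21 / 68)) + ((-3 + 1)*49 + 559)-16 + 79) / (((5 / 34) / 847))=233543552 / 15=15569570.13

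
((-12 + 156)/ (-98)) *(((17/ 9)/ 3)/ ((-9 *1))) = 136/ 1323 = 0.10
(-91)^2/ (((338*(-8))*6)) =-49/ 96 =-0.51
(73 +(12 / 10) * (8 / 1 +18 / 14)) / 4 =589 / 28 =21.04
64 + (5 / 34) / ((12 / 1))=26117 / 408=64.01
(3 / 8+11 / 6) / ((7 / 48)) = 106 / 7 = 15.14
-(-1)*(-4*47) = -188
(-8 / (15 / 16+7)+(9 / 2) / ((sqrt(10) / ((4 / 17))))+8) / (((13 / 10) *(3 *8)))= 3 *sqrt(10) / 884+370 / 1651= 0.23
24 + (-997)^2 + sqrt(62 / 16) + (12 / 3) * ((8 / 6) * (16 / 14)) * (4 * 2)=sqrt(62) / 4 + 20875717 / 21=994083.73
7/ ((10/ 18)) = 63/ 5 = 12.60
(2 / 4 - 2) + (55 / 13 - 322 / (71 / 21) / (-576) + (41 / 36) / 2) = 921229 / 265824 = 3.47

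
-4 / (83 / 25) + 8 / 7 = -36 / 581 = -0.06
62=62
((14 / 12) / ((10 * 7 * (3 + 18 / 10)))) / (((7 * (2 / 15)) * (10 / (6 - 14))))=-1 / 336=-0.00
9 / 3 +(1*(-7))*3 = -18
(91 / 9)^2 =8281 / 81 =102.23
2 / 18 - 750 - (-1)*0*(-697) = -6749 / 9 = -749.89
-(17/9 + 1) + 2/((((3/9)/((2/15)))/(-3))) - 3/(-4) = -817/180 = -4.54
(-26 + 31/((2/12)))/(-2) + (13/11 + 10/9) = -7693/99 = -77.71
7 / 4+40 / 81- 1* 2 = 79 / 324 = 0.24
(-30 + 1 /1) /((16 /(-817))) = 23693 /16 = 1480.81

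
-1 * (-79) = 79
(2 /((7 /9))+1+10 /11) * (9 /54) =115 /154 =0.75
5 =5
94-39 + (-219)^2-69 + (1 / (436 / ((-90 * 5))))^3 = 496730653079 / 10360232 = 47945.90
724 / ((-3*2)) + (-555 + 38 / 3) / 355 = -43379 / 355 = -122.19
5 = 5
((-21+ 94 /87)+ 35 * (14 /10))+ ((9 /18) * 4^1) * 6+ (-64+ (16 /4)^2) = -602 /87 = -6.92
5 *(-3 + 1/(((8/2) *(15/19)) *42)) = -7541/504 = -14.96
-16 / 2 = -8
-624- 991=-1615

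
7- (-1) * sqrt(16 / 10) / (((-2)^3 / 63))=7- 63 * sqrt(10) / 20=-2.96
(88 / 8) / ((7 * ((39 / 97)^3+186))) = 10039403 / 1188715479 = 0.01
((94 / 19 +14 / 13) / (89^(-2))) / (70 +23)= 126736 / 247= 513.10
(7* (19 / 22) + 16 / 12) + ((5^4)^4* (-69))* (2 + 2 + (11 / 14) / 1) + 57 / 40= -465573120117106153 / 9240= -50386701311375.12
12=12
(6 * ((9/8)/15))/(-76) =-9/1520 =-0.01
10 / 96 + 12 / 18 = 37 / 48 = 0.77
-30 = -30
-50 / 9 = -5.56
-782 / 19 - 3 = -839 / 19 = -44.16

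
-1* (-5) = 5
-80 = -80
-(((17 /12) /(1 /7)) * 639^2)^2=-262334159873289 /16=-16395884992080.56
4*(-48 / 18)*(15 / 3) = -160 / 3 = -53.33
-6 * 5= -30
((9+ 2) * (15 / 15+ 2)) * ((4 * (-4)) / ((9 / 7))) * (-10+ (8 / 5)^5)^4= -2180602669158144 / 95367431640625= -22.87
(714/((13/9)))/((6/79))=6508.38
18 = 18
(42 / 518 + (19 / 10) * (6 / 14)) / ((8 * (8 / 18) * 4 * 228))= 6957 / 25195520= 0.00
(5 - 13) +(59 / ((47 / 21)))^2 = 1517449 / 2209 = 686.94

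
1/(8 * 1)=1/8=0.12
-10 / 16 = -0.62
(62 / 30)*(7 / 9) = 217 / 135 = 1.61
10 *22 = 220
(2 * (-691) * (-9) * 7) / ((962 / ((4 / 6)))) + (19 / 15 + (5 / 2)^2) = 1958251 / 28860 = 67.85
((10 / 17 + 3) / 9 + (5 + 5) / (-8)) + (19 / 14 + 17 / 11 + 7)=426533 / 47124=9.05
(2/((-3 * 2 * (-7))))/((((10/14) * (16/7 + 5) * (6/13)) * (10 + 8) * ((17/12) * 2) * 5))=91/1170450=0.00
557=557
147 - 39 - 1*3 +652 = 757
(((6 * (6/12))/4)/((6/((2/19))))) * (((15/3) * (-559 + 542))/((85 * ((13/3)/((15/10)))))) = -9/1976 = -0.00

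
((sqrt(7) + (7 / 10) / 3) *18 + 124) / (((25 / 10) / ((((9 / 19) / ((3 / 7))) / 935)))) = 756 *sqrt(7) / 88825 + 26922 / 444125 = 0.08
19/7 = 2.71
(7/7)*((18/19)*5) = 90/19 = 4.74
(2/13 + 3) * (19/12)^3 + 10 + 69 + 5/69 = 47322565/516672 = 91.59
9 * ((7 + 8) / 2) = 135 / 2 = 67.50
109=109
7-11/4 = 17/4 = 4.25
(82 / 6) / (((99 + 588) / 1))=41 / 2061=0.02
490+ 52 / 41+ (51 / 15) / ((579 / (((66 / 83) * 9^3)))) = 1624451976 / 3283895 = 494.67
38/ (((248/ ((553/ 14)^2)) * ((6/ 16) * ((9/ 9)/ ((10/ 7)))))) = 592895/ 651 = 910.75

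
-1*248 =-248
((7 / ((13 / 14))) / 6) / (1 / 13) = 49 / 3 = 16.33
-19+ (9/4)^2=-223/16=-13.94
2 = 2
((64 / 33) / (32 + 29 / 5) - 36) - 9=-280345 / 6237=-44.95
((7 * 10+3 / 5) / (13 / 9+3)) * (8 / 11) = 3177 / 275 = 11.55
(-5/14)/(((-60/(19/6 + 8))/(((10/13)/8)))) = 0.01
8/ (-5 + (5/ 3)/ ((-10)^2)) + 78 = 22842/ 299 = 76.39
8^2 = 64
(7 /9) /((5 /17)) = 119 /45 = 2.64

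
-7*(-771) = 5397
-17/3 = -5.67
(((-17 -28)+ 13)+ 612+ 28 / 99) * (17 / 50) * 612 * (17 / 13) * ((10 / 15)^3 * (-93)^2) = 4339753361024 / 10725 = 404639008.02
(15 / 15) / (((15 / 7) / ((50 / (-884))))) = -35 / 1326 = -0.03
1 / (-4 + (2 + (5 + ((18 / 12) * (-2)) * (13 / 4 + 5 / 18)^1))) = -12 / 91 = -0.13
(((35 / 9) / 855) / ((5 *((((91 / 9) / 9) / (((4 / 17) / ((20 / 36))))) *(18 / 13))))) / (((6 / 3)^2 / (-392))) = -196 / 8075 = -0.02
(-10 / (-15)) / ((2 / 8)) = 8 / 3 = 2.67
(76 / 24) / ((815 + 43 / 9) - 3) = 57 / 14702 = 0.00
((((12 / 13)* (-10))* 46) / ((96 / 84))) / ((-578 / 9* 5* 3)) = 1449 / 3757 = 0.39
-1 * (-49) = 49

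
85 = 85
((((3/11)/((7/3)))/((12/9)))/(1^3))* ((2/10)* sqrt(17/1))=27* sqrt(17)/1540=0.07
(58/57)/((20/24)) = 116/95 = 1.22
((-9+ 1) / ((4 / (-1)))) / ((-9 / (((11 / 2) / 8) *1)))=-11 / 72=-0.15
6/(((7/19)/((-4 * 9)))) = -4104/7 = -586.29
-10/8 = -5/4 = -1.25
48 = 48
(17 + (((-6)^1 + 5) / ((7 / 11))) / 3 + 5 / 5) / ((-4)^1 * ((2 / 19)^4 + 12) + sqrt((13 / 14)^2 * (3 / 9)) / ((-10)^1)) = -837719421027731200 / 2300895810413545271 + 1620571585372220 * sqrt(3) / 6902687431240635813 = -0.36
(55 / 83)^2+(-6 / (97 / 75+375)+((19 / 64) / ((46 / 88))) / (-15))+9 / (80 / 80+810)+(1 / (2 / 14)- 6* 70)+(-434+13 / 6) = -122495426974758407 / 145061663630960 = -844.44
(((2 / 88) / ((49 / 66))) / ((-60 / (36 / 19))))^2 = 81 / 86676100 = 0.00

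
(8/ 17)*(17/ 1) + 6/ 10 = 43/ 5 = 8.60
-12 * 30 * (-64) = 23040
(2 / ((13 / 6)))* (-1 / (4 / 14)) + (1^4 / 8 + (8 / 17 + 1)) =-1.64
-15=-15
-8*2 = -16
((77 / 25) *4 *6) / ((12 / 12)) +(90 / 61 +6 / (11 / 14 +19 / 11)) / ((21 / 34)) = 331218452 / 4131225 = 80.17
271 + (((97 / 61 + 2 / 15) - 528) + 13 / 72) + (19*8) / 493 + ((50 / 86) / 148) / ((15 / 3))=-254.79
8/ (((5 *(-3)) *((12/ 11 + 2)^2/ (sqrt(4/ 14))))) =-0.03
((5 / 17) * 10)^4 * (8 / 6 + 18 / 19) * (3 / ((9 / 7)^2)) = 309.73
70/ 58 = 35/ 29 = 1.21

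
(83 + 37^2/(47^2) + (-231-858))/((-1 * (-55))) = -444177/24299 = -18.28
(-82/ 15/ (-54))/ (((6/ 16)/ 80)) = 5248/ 243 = 21.60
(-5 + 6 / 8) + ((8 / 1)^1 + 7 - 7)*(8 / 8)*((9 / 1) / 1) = 271 / 4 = 67.75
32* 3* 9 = 864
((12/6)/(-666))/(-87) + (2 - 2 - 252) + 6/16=-58318615/231768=-251.62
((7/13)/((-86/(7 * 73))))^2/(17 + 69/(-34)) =217513793/318105658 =0.68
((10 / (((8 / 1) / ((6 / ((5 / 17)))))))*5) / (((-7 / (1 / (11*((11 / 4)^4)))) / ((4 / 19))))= -130560 / 21419783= -0.01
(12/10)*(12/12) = 6/5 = 1.20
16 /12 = 4 /3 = 1.33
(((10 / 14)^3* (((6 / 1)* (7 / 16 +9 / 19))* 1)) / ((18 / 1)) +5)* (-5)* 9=-23980575 / 104272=-229.98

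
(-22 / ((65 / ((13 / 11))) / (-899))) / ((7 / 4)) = 7192 / 35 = 205.49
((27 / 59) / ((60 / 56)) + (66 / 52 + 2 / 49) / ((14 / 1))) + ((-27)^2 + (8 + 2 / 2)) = 3885815251 / 5261620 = 738.52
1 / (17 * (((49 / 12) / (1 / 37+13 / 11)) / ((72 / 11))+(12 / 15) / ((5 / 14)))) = 10627200 / 497917301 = 0.02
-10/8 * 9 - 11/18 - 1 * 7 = -679/36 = -18.86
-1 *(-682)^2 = -465124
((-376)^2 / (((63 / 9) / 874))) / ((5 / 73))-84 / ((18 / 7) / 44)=27060063736 / 105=257714892.72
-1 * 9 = -9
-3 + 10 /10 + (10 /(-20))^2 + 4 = 9 /4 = 2.25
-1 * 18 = -18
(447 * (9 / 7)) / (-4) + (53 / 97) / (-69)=-26927423 / 187404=-143.69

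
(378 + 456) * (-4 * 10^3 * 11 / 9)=-4077333.33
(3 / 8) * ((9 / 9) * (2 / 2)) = 3 / 8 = 0.38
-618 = -618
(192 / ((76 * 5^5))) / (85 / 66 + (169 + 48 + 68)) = 3168 / 1121890625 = 0.00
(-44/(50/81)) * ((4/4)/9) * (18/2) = -1782/25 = -71.28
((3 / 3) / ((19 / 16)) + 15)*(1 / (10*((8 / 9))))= 2709 / 1520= 1.78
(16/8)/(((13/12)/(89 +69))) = 291.69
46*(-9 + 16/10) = -1702/5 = -340.40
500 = 500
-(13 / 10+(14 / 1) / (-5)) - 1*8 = -13 / 2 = -6.50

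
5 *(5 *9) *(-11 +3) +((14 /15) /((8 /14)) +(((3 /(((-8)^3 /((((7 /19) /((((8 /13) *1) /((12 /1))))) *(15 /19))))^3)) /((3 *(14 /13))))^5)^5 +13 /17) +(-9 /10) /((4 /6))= -59271583368371455702671748419910863767420795900233163381882191559719968215406965968254982367136844581127711224514228084642989526072018098471370315125037624650783747214600228756978866207737667973740515771659022794277576896181033779954340443326170778526456233418830697380213391420309659644549470344043326503851666247983426131509888167215140810608437617570488528951061470243091249163150835984775940891157374961624582629932306291654827 /32947841109959385293902159475374867525138117901020706854655480446357038809478451935042833771122500776732348763525447358149079892700847312754974285914580449494315481007522834816286723771624997409162087054480520532641725412921663707190899417220302144680388824048958607636622693915731460242526675218621401219565970218369077335545437407043120260142707251147757618258046256552169933320067427358251385667230276187162170407593537699840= -1798.95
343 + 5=348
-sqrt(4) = -2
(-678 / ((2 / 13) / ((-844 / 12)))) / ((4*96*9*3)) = 309959 / 10368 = 29.90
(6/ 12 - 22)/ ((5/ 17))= -731/ 10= -73.10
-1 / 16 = -0.06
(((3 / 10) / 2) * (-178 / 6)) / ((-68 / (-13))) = -1157 / 1360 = -0.85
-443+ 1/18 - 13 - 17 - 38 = -9197/18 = -510.94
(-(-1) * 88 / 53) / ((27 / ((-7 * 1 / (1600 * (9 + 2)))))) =-7 / 286200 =-0.00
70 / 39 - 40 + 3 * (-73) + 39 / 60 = -200113 / 780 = -256.56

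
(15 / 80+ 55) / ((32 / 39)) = 34437 / 512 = 67.26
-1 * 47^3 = -103823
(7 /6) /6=7 /36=0.19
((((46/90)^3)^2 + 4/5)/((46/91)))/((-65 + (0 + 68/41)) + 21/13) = -47055174287381/1795274128125000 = -0.03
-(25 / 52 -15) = 755 / 52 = 14.52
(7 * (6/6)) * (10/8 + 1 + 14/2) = 259/4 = 64.75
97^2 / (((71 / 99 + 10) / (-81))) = -75450771 / 1061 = -71112.89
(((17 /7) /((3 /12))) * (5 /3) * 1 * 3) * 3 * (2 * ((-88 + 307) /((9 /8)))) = 397120 /7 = 56731.43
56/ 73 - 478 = -34838/ 73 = -477.23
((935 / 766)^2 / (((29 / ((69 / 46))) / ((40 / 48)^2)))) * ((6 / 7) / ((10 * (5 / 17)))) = 14861825 / 952891744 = 0.02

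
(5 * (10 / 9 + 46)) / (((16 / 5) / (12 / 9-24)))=-45050 / 27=-1668.52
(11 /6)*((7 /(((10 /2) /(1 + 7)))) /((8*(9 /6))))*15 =77 /3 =25.67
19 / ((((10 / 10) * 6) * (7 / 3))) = 19 / 14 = 1.36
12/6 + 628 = 630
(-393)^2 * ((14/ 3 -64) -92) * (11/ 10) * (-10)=257106102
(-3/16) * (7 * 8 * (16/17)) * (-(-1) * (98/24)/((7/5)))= -490/17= -28.82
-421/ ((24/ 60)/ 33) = -69465/ 2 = -34732.50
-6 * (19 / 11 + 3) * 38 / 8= -1482 / 11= -134.73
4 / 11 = 0.36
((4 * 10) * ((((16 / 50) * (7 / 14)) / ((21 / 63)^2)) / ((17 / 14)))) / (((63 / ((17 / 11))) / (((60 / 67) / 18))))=128 / 2211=0.06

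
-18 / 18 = -1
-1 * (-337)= 337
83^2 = 6889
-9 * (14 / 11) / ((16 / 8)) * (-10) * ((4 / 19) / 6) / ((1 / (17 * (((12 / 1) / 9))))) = 45.55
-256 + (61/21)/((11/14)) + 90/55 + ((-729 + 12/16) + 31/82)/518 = -9177431/36408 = -252.07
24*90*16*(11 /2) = 190080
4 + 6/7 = 4.86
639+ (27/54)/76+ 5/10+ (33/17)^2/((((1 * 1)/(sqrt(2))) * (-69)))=97205/152-363 * sqrt(2)/6647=639.43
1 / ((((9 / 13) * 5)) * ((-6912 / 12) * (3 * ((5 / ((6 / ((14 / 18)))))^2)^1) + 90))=-39 / 85850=-0.00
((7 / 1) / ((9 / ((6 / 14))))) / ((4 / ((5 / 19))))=5 / 228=0.02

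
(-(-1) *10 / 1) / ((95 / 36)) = 72 / 19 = 3.79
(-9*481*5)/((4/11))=-238095/4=-59523.75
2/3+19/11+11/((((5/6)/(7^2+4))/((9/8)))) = 521033/660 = 789.44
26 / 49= 0.53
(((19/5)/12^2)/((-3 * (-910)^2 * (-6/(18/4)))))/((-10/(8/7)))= -19/20868120000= -0.00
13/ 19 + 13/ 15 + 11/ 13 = 2.40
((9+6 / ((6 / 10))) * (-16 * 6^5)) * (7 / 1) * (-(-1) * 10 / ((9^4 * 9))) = -680960 / 243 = -2802.30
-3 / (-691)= 3 / 691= 0.00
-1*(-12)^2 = -144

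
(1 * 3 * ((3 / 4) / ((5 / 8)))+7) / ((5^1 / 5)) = 10.60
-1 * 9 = -9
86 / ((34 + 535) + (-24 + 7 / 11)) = 473 / 3001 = 0.16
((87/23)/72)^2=841/304704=0.00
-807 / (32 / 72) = -7263 / 4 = -1815.75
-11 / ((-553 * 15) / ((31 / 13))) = 341 / 107835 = 0.00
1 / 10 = 0.10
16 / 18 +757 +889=14822 / 9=1646.89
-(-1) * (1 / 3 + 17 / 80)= 131 / 240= 0.55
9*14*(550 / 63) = 1100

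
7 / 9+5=52 / 9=5.78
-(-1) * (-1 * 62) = -62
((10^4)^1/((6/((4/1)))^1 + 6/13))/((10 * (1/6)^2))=312000/17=18352.94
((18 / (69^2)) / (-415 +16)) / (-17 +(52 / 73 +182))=-0.00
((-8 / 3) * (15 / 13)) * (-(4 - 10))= -240 / 13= -18.46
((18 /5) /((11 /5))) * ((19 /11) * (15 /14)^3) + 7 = 1739209 /166012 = 10.48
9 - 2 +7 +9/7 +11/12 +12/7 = 215/12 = 17.92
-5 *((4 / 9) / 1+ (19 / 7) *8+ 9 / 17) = -121495 / 1071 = -113.44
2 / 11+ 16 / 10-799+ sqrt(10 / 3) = -43847 / 55+ sqrt(30) / 3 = -795.39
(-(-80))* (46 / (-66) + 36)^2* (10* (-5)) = -5428900000 / 1089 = -4985215.79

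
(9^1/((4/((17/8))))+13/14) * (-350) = -1998.44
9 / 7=1.29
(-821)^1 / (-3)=821 / 3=273.67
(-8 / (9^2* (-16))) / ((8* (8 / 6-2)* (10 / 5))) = -1 / 1728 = -0.00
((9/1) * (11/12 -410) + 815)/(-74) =11467/296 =38.74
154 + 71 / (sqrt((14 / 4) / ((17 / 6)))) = 71 * sqrt(357) / 21 + 154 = 217.88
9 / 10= 0.90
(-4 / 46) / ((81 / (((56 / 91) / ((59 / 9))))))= -16 / 158769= -0.00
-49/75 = -0.65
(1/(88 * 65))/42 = 1/240240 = 0.00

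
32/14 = 16/7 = 2.29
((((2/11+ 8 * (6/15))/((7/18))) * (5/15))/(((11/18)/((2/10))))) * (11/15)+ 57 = 555321/9625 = 57.70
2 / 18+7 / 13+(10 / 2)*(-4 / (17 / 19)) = -21.70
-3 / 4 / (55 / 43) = -129 / 220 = -0.59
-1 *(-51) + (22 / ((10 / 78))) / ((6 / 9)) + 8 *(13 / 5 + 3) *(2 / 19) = 29746 / 95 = 313.12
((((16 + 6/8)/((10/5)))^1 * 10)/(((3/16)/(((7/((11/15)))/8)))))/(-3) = -11725/66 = -177.65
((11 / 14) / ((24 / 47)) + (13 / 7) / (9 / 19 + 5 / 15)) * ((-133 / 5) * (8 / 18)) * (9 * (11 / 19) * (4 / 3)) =-65285 / 207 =-315.39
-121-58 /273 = -33091 /273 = -121.21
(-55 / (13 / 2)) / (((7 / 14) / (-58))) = 12760 / 13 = 981.54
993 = 993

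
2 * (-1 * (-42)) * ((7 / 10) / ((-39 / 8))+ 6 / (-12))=-3514 / 65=-54.06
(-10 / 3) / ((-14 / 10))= 2.38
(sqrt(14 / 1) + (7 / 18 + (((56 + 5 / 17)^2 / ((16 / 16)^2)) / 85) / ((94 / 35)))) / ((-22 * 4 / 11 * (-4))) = sqrt(14) / 32 + 3707179 / 8312796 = 0.56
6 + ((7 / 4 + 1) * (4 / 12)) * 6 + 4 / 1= 31 / 2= 15.50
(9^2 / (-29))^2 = 6561 / 841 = 7.80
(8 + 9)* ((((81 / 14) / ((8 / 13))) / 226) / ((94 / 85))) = 1521585 / 2379328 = 0.64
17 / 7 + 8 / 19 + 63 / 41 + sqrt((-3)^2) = 40277 / 5453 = 7.39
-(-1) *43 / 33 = 43 / 33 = 1.30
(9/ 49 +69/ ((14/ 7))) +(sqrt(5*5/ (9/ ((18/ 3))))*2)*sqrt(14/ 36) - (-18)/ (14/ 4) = 10*sqrt(21)/ 9 +3903/ 98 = 44.92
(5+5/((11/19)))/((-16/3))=-225/88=-2.56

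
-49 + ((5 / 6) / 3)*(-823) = -4997 / 18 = -277.61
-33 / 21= -11 / 7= -1.57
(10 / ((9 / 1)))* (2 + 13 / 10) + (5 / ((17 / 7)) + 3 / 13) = 5.96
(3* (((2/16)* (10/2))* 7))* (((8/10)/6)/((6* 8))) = 7/192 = 0.04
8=8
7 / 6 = 1.17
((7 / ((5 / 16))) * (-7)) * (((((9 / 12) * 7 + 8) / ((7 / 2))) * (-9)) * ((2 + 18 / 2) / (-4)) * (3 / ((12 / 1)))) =-36729 / 10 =-3672.90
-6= -6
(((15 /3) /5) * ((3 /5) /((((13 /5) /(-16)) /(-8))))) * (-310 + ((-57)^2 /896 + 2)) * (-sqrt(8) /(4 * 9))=272719 * sqrt(2) /546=706.38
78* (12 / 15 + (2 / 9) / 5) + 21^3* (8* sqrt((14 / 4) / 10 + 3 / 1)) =988 / 15 + 37044* sqrt(335) / 5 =135669.17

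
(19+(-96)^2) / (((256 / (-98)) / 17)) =-7692755 / 128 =-60099.65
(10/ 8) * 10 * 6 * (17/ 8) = 1275/ 8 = 159.38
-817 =-817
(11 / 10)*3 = 33 / 10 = 3.30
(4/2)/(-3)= -2/3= -0.67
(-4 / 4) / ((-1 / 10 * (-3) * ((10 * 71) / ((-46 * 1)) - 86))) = 230 / 6999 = 0.03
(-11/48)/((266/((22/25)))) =-121/159600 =-0.00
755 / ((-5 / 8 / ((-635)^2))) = -487095800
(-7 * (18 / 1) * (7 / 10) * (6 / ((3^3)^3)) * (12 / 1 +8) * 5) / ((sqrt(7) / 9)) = -280 * sqrt(7) / 81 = -9.15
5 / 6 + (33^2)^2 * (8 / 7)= 56924243 / 42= 1355339.12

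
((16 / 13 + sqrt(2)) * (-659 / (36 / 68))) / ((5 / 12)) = -44812 * sqrt(2) / 15 - 716992 / 195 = -7901.80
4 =4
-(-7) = 7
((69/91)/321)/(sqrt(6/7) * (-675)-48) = 184/630035367-1725 * sqrt(42)/2940165046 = -0.00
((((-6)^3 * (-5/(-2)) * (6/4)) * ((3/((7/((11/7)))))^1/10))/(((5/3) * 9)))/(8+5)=-891/3185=-0.28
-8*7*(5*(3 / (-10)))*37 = 3108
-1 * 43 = -43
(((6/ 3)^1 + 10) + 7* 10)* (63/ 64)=2583/ 32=80.72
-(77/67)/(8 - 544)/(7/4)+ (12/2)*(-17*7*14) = -89744077/8978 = -9996.00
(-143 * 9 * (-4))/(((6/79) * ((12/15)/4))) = 338910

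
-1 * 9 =-9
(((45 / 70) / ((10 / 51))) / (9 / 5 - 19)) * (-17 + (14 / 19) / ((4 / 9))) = 267597 / 91504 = 2.92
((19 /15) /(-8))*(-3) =19 /40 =0.48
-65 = -65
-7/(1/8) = -56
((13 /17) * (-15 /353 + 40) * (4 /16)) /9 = 183365 /216036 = 0.85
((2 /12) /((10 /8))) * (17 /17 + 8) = 6 /5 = 1.20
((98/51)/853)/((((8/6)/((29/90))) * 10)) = 1421/26101800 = 0.00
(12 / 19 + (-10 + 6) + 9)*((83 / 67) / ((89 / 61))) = 541741 / 113297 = 4.78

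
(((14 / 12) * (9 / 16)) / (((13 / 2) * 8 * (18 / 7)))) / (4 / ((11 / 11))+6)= 49 / 99840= 0.00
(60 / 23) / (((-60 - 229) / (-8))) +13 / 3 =87851 / 19941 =4.41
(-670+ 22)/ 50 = -324/ 25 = -12.96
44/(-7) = -44/7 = -6.29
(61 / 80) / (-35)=-61 / 2800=-0.02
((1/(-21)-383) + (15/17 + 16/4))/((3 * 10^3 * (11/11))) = -27001/214200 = -0.13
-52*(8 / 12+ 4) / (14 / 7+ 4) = -364 / 9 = -40.44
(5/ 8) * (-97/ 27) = -485/ 216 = -2.25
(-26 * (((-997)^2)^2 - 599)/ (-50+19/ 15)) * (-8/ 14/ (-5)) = 2590527849936/ 43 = 60244833719.44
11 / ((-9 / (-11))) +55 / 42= 1859 / 126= 14.75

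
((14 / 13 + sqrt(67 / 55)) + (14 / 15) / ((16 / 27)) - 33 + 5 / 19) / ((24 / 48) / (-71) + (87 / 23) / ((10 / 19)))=-4.04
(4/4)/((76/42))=21/38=0.55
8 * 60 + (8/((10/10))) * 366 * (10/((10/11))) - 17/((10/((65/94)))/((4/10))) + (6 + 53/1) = 32746.53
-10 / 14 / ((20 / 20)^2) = -5 / 7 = -0.71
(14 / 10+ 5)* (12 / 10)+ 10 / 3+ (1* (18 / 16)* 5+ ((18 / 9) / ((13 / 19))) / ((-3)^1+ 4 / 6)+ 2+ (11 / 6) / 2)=333101 / 18200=18.30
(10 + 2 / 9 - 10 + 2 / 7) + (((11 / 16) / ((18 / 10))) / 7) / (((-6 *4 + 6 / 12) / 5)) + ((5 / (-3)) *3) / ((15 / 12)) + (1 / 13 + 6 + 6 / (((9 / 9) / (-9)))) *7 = -338.97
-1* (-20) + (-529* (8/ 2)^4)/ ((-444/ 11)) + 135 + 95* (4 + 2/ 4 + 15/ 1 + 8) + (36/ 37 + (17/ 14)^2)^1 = 133256513/ 21756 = 6125.05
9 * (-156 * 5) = -7020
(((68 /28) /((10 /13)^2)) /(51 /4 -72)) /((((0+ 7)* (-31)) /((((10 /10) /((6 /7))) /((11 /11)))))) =0.00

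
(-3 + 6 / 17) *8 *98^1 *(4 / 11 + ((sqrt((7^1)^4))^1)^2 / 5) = -186497136 / 187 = -997310.89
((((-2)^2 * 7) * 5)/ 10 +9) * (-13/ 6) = -299/ 6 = -49.83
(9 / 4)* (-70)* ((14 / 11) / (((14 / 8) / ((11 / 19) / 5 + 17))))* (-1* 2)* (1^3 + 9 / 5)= 11473056 / 1045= 10979.00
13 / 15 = 0.87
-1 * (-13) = 13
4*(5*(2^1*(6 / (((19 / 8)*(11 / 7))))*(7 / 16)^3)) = 36015 / 6688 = 5.39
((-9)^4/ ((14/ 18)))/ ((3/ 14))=39366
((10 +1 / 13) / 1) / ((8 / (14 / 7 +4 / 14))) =262 / 91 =2.88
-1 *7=-7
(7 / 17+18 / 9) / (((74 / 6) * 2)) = 123 / 1258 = 0.10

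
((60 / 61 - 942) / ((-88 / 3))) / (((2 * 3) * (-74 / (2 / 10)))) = -28701 / 1986160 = -0.01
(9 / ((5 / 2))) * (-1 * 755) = -2718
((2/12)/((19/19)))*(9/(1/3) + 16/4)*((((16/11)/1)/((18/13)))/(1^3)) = 1612/297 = 5.43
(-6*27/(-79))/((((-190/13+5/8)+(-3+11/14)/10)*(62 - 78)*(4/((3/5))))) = 22113/16346996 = 0.00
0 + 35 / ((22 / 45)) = 1575 / 22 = 71.59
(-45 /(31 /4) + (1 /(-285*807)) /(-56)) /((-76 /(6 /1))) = 0.46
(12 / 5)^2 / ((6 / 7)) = 168 / 25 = 6.72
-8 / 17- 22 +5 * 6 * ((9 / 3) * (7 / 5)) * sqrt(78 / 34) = 168.37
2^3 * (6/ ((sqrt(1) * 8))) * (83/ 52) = 249/ 26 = 9.58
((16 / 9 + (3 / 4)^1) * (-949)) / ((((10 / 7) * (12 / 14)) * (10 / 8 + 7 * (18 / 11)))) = -3580577 / 23220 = -154.20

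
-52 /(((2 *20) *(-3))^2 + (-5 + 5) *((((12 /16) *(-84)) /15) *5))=-13 /3600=-0.00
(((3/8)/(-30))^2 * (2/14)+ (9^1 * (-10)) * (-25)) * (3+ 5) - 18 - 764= 17218.00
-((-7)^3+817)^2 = -224676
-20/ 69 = -0.29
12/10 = 6/5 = 1.20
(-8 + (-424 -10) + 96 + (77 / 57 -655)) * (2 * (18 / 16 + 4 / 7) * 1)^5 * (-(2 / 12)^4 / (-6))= -828760109375 / 14338695168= -57.80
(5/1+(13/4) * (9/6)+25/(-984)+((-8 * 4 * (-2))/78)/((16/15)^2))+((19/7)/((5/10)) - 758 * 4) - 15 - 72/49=-1900776499/626808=-3032.47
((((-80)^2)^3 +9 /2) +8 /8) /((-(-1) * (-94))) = -524288000011 /188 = -2788765957.51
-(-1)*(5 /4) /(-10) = -1 /8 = -0.12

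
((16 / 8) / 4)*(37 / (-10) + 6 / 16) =-133 / 80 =-1.66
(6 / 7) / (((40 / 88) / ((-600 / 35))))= -1584 / 49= -32.33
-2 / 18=-1 / 9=-0.11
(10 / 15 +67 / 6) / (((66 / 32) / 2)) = 1136 / 99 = 11.47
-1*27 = -27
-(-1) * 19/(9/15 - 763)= -95/3812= -0.02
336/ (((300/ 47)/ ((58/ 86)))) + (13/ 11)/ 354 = 148624591/ 4186050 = 35.50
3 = 3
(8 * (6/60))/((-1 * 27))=-0.03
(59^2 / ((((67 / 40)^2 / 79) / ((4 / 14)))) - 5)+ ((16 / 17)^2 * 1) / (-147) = 5339745899081 / 190706187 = 27999.86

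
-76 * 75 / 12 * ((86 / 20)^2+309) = -622231 / 4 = -155557.75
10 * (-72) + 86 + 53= -581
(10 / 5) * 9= 18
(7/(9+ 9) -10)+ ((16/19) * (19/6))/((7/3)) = -1067/126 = -8.47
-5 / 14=-0.36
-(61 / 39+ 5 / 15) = -74 / 39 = -1.90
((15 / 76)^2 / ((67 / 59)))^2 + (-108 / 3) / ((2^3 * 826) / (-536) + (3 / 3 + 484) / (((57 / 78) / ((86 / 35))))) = -2527877798730983 / 119992507788613888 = -0.02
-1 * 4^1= -4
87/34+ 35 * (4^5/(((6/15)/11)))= 985602.56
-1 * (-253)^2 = -64009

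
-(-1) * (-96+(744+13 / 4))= 2605 / 4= 651.25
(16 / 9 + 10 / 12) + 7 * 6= 803 / 18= 44.61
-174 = -174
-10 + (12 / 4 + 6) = -1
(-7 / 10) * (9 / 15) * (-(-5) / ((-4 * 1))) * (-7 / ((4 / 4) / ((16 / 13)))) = -294 / 65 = -4.52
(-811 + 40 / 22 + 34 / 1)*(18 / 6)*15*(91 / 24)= -132265.40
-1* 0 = 0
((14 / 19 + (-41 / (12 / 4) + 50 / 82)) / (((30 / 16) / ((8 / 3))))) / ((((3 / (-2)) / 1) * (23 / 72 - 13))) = -29483008 / 32005215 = -0.92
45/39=15/13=1.15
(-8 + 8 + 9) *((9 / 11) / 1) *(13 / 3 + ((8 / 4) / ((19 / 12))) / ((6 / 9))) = 9585 / 209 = 45.86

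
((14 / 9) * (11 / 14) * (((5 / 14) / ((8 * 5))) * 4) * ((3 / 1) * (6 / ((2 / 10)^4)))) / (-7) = -70.15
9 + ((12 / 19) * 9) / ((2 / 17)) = 1089 / 19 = 57.32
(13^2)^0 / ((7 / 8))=8 / 7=1.14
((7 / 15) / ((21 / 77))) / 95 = 77 / 4275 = 0.02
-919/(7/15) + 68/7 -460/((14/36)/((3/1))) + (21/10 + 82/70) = -385341/70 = -5504.87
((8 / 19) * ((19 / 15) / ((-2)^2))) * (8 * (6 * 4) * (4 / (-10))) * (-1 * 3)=768 / 25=30.72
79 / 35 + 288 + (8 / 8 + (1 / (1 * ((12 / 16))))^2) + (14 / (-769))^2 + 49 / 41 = 2247163095481 / 7637427315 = 294.23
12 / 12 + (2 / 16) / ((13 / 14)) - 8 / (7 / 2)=-419 / 364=-1.15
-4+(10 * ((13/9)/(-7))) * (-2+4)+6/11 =-5254/693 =-7.58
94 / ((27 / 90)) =940 / 3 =313.33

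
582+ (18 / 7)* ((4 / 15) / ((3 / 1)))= 20378 / 35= 582.23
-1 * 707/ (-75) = 707/ 75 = 9.43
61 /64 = 0.95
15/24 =0.62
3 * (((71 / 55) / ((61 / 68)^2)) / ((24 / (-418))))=-1559444 / 18605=-83.82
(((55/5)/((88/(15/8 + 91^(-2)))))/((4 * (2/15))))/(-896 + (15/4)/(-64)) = -1863345/3799173742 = -0.00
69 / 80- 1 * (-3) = 309 / 80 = 3.86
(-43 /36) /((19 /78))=-559 /114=-4.90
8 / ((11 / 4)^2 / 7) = 896 / 121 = 7.40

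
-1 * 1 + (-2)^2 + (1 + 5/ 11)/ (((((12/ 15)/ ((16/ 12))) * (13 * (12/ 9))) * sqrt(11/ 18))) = 3.18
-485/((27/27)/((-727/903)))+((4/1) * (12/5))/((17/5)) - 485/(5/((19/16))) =68307451/245616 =278.11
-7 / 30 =-0.23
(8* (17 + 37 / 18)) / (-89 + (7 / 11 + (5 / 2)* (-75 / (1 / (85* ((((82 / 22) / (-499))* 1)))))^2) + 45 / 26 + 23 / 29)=7792053531262 / 285361394066145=0.03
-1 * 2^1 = -2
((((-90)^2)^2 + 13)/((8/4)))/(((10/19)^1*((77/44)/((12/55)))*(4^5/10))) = 534252963/7040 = 75888.20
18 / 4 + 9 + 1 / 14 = 95 / 7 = 13.57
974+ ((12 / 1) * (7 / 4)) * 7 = 1121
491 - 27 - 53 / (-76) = 35317 / 76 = 464.70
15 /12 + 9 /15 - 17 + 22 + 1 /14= 969 /140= 6.92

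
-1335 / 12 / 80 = -89 / 64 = -1.39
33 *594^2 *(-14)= -163010232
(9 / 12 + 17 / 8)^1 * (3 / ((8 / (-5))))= -345 / 64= -5.39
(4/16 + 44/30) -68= -3977/60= -66.28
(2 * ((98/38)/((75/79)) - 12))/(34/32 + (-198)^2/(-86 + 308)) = -15663136/149871525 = -0.10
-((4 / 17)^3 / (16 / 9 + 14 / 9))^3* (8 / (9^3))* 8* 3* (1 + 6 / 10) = -16777216 / 667056805295625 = -0.00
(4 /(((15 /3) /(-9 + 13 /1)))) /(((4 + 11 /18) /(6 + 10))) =4608 /415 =11.10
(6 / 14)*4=12 / 7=1.71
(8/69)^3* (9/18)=256/328509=0.00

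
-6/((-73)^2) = -6/5329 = -0.00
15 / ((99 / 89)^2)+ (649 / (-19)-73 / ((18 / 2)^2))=-4271191 / 186219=-22.94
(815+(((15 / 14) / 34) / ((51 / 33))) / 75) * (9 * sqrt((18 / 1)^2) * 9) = 24038710119 / 20230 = 1188270.40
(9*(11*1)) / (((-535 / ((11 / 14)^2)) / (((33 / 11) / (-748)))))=3267 / 7130480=0.00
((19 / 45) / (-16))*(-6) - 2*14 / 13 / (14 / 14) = -3113 / 1560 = -2.00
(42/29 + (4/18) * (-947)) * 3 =-54548/87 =-626.99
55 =55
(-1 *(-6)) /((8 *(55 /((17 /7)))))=51 /1540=0.03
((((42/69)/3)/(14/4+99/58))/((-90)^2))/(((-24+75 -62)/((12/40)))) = -203/1547221500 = -0.00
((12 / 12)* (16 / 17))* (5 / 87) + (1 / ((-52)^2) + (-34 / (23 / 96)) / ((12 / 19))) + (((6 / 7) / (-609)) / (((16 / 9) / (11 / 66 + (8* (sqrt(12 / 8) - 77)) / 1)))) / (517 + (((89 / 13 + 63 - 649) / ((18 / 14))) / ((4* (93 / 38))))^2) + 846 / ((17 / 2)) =-703489252627466116117199 / 5622894130304689287504 - 2131130898* sqrt(6) / 1772781484506137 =-125.11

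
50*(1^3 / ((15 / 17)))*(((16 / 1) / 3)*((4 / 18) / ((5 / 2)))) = 26.86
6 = 6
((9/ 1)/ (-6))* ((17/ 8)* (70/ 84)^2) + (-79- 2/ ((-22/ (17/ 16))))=-171319/ 2112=-81.12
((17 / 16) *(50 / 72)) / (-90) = -85 / 10368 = -0.01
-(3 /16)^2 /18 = -1 /512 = -0.00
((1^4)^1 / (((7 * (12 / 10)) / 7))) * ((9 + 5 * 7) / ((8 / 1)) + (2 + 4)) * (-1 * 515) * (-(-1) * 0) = 0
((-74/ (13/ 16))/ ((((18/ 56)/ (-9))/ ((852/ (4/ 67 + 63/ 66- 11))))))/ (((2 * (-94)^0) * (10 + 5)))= -6938978816/ 956735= -7252.77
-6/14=-3/7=-0.43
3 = 3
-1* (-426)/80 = 213/40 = 5.32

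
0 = 0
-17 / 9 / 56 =-17 / 504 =-0.03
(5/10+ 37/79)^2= 23409/24964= 0.94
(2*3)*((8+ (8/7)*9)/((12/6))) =384/7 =54.86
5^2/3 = 25/3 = 8.33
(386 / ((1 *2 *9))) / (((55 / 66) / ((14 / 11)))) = 5404 / 165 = 32.75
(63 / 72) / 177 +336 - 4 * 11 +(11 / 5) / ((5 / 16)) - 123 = 6231991 / 35400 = 176.04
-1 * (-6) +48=54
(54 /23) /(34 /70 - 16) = -630 /4163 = -0.15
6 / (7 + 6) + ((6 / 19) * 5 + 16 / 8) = 998 / 247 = 4.04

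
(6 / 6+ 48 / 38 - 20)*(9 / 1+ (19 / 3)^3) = -2393374 / 513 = -4665.45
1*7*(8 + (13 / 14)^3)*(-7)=-24149 / 56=-431.23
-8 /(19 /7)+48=856 /19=45.05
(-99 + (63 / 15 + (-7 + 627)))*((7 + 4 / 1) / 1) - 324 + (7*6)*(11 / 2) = 5684.20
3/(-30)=-1/10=-0.10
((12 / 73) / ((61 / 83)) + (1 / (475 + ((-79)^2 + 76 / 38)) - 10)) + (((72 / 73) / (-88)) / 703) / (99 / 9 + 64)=-9.78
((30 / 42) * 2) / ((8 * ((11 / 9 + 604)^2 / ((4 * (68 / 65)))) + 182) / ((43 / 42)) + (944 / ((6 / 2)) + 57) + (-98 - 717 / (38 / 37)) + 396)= 7500060 / 3591720827821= 0.00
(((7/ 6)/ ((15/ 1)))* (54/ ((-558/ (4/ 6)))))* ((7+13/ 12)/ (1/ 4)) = -679/ 4185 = -0.16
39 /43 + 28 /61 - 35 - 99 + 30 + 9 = -245602 /2623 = -93.63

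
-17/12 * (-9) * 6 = 153/2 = 76.50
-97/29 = -3.34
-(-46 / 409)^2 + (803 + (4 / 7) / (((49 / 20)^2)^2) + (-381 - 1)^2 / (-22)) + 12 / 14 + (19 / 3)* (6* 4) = -421545331502632305 / 74254309058237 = -5677.05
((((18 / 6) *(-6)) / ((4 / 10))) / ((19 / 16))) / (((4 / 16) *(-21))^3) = 5120 / 19551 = 0.26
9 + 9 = 18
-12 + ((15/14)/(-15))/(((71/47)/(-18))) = -5541/497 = -11.15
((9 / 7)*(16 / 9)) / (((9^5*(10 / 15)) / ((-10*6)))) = -160 / 45927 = -0.00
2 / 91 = 0.02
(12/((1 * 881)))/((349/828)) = 9936/307469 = 0.03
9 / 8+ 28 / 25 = 449 / 200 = 2.24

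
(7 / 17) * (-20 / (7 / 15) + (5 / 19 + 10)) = -255 / 19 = -13.42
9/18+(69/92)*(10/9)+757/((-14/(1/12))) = -533/168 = -3.17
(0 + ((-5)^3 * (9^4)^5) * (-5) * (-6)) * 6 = -273547472828780898022500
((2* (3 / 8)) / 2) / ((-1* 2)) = -3 / 16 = -0.19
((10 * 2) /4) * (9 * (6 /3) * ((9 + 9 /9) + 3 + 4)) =1530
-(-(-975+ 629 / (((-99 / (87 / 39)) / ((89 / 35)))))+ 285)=-58380149 / 45045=-1296.04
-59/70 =-0.84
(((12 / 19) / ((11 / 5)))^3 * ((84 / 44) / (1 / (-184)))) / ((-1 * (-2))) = -417312000 / 100422619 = -4.16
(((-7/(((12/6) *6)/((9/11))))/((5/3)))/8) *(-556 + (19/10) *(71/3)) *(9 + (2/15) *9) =16419501/88000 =186.59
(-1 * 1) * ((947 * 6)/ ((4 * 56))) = -2841/ 112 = -25.37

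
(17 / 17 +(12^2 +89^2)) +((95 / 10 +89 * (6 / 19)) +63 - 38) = 8128.61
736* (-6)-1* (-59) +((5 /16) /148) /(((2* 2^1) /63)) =-41269189 /9472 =-4356.97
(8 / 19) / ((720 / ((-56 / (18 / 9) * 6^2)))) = -56 / 95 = -0.59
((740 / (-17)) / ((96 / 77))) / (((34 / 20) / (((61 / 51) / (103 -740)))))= 620675 / 16094988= 0.04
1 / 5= 0.20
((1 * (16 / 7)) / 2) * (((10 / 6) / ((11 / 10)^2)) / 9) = 4000 / 22869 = 0.17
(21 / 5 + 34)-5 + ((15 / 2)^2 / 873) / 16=1030653 / 31040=33.20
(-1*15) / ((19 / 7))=-105 / 19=-5.53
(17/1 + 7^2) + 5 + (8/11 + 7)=866/11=78.73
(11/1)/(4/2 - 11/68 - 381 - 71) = -748/30611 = -0.02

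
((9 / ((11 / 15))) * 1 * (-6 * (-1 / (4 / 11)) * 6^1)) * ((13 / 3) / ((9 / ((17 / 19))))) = 9945 / 19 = 523.42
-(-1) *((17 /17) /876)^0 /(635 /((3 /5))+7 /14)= 0.00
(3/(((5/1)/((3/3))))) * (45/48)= 9/16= 0.56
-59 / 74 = -0.80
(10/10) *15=15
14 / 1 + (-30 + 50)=34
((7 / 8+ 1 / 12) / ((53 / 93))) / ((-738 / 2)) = -713 / 156456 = -0.00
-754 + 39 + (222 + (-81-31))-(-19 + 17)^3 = -597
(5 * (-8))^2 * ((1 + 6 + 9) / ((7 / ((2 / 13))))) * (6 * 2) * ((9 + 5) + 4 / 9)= 2048000 / 21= 97523.81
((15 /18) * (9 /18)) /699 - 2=-16771 /8388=-2.00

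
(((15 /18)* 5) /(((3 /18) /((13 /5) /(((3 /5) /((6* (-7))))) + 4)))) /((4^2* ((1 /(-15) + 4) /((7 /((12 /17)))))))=-1323875 /1888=-701.20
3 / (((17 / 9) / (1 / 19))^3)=2187 / 33698267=0.00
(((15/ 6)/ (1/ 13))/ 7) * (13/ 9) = 845/ 126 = 6.71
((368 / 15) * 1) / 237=368 / 3555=0.10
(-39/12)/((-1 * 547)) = 13/2188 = 0.01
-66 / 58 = -33 / 29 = -1.14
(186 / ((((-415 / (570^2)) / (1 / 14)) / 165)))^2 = 994244505347610000 / 337561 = 2945377295800.20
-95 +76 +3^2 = -10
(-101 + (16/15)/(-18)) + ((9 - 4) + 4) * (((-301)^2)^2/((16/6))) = 29920132568501/1080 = 27703826452.32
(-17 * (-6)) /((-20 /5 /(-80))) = 2040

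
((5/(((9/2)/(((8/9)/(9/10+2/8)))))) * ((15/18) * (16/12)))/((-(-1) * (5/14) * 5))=8960/16767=0.53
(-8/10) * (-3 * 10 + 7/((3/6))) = 12.80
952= 952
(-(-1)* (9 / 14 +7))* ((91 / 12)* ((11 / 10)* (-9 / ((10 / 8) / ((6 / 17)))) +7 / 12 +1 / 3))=-108.88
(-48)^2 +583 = 2887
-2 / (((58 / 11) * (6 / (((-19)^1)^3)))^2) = -5692551601 / 60552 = -94010.96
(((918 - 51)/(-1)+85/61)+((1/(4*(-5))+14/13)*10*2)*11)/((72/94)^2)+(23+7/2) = -1093322429/1027728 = -1063.82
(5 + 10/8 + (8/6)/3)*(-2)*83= -20003/18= -1111.28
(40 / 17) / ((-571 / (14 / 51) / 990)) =-184800 / 165019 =-1.12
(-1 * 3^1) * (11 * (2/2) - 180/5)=75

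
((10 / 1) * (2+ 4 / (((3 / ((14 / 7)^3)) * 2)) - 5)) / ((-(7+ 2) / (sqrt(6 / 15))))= -14 * sqrt(10) / 27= -1.64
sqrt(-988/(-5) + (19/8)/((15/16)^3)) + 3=3 + 2 * sqrt(2537355)/225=17.16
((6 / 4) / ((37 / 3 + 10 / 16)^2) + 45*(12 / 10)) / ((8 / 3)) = 7835697 / 386884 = 20.25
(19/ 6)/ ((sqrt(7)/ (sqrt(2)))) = 19 *sqrt(14)/ 42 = 1.69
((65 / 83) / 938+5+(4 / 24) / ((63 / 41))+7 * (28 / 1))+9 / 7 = 212723030 / 1051029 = 202.40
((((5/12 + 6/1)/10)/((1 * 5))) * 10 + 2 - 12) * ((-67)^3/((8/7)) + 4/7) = 1541527333/672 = 2293939.48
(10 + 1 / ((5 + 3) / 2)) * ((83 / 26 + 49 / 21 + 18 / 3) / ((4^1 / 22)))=405449 / 624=649.76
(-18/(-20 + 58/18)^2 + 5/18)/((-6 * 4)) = -87761/9850032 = -0.01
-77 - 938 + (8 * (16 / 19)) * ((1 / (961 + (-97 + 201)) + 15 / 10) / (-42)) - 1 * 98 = -473054959 / 424935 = -1113.24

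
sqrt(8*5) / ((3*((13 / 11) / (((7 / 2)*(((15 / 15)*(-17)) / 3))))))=-1309*sqrt(10) / 117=-35.38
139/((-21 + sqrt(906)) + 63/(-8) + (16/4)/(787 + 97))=12543919336/226608695 + 434489536 * sqrt(906)/226608695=113.07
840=840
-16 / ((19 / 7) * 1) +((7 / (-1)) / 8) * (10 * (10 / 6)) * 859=-2857519 / 228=-12532.98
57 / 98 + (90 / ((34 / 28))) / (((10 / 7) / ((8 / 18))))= 39385 / 1666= 23.64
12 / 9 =1.33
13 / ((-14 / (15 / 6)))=-65 / 28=-2.32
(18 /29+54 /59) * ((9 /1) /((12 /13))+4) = 36135 /1711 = 21.12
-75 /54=-25 /18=-1.39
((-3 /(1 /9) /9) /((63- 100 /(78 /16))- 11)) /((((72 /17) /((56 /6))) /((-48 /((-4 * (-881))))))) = 1547 /540934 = 0.00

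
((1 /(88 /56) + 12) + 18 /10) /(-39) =-794 /2145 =-0.37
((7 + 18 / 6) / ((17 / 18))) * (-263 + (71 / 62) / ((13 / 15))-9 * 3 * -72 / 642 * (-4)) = -2125104030 / 733057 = -2898.96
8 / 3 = 2.67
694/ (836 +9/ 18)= 1388/ 1673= 0.83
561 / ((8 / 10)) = 2805 / 4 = 701.25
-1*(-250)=250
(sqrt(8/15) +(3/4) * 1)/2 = sqrt(30)/15 +3/8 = 0.74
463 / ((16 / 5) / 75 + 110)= 173625 / 41266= 4.21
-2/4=-1/2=-0.50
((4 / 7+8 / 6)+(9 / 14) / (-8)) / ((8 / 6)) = 613 / 448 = 1.37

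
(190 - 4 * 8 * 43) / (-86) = 593 / 43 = 13.79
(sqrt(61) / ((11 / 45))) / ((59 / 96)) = 4320*sqrt(61) / 649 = 51.99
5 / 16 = 0.31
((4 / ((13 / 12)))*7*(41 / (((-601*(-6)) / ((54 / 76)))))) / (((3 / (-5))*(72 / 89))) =-127715 / 296894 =-0.43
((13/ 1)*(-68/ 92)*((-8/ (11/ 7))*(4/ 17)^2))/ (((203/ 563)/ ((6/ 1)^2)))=33725952/ 124729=270.39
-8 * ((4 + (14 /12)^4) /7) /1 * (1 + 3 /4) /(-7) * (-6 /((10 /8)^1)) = -1517 /189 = -8.03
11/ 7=1.57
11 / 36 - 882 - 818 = -61189 / 36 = -1699.69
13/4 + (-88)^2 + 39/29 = 898837/116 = 7748.59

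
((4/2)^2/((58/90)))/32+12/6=509/232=2.19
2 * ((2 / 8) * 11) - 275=-539 / 2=-269.50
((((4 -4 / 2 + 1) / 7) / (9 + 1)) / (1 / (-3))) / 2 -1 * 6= -849 / 140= -6.06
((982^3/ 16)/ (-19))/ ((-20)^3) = 118370771/ 304000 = 389.38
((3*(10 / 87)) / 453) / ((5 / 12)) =8 / 4379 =0.00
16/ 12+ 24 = 76/ 3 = 25.33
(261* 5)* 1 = 1305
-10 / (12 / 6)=-5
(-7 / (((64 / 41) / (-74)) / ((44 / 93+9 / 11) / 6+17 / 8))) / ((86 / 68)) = 614.04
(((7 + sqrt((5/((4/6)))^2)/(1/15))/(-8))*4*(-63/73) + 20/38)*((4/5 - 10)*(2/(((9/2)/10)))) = -26588276/12483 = -2129.96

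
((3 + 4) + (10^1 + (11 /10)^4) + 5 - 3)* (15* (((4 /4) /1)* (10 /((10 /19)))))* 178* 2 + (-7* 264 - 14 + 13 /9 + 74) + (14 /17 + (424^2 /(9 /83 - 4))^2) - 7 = 1002891810042379073 /469480500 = 2136173515.28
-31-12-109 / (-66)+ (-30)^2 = 56671 / 66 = 858.65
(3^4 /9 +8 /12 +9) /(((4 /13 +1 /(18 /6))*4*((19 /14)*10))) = 0.54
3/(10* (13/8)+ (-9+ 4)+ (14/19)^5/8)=29713188/111693367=0.27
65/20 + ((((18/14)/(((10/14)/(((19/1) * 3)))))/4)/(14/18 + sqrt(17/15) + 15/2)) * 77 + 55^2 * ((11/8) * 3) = 11112517183/873352 - 1066527 * sqrt(255)/545845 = 12692.78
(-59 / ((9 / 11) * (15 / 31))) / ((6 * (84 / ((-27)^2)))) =-60357 / 280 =-215.56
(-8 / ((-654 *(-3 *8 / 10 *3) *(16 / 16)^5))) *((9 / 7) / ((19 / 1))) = -0.00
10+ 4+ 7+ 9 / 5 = 114 / 5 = 22.80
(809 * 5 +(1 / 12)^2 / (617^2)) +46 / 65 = 14415864050801 / 3563249040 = 4045.71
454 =454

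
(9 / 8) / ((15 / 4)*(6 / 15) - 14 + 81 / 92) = -207 / 2138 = -0.10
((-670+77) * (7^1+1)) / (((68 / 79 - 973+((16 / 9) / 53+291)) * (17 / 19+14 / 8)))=2264396592 / 859814551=2.63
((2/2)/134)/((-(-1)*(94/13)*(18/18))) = 13/12596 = 0.00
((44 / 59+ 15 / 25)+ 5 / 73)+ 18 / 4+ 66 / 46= 7280031 / 990610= 7.35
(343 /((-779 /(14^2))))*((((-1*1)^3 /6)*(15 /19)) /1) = 168070 /14801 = 11.36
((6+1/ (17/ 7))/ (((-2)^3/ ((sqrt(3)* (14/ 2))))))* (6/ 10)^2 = -6867* sqrt(3)/ 3400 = -3.50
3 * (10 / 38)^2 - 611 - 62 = -672.79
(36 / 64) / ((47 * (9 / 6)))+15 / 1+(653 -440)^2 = 17064387 / 376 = 45384.01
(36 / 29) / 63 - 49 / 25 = -9847 / 5075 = -1.94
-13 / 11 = -1.18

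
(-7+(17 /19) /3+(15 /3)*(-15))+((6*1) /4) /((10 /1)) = -92969 /1140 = -81.55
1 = 1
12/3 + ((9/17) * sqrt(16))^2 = 2452/289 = 8.48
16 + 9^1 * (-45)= -389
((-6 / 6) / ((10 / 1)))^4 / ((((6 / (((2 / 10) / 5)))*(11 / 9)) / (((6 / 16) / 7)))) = 9 / 308000000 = 0.00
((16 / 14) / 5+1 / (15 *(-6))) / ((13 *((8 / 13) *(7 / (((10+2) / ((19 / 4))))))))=137 / 13965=0.01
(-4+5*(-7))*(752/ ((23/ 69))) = -87984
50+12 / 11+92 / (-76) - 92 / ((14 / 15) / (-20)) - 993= 1028.31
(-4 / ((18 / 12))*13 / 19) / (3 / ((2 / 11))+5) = -0.08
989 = 989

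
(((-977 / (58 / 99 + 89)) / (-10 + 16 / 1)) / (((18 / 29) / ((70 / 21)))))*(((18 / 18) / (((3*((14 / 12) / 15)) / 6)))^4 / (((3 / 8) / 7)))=-242349148800000 / 3042067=-79665947.13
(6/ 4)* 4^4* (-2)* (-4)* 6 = 18432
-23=-23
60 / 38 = 1.58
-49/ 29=-1.69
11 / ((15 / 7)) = 77 / 15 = 5.13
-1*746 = -746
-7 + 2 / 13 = -89 / 13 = -6.85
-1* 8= -8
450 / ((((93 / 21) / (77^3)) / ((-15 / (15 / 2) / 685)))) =-575231580 / 4247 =-135444.21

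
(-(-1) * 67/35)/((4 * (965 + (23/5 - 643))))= 67/45724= 0.00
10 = 10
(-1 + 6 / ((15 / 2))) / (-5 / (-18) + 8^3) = -0.00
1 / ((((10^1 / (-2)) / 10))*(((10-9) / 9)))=-18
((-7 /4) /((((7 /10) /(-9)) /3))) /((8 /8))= 135 /2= 67.50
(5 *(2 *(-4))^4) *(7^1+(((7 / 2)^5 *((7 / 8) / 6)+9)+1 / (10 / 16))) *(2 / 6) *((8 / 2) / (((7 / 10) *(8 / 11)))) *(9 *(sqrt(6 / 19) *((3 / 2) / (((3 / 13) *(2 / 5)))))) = 5172402950 *sqrt(114) / 133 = 415234218.41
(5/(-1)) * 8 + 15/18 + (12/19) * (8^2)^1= 143/114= 1.25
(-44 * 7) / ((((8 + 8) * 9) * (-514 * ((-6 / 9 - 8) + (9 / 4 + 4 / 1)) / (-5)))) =385 / 44718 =0.01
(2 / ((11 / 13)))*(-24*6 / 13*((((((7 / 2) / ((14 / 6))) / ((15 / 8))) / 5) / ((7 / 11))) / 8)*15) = -432 / 35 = -12.34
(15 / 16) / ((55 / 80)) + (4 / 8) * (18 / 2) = 129 / 22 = 5.86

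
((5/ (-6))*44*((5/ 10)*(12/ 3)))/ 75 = -44/ 45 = -0.98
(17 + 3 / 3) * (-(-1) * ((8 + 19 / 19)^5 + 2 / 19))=20194794 / 19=1062883.89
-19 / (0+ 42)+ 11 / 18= 10 / 63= 0.16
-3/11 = -0.27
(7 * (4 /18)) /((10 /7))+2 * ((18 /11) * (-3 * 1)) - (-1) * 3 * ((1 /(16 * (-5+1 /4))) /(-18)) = -656627 /75240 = -8.73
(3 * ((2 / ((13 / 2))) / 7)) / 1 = 12 / 91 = 0.13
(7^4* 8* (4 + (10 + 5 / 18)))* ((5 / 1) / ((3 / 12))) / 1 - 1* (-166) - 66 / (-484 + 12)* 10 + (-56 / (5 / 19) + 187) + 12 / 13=378636013451 / 69030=5485093.63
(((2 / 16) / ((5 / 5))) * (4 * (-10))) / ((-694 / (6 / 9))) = 5 / 1041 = 0.00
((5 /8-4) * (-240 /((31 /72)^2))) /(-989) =-4199040 /950429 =-4.42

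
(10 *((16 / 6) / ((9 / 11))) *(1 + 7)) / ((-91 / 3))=-7040 / 819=-8.60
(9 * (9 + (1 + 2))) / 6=18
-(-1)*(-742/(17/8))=-5936/17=-349.18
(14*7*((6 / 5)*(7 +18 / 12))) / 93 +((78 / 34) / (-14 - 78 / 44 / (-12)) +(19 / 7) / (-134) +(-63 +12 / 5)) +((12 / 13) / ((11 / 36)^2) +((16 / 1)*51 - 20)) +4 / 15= 10750423758898501 / 14217955181430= 756.12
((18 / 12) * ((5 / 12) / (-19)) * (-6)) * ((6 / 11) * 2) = 0.22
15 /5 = 3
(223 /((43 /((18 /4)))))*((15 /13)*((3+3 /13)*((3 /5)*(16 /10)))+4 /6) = 3599889 /36335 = 99.07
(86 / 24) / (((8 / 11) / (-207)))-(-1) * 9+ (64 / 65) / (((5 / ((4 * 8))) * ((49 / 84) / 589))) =389614473 / 72800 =5351.85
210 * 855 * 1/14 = 12825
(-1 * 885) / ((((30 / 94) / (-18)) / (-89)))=-4442346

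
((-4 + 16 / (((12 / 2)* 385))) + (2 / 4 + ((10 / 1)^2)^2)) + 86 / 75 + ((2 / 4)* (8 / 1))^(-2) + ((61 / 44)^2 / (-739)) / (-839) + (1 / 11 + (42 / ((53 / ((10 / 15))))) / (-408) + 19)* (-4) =938892135578971317 / 94633433217400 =9921.36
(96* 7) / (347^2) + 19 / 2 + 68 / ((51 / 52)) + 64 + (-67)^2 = 3346290551 / 722454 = 4631.84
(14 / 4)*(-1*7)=-49 / 2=-24.50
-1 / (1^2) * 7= -7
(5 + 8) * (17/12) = 221/12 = 18.42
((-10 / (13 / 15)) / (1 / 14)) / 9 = -700 / 39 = -17.95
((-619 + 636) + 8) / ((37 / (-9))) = -225 / 37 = -6.08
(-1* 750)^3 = -421875000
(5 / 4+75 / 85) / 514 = 145 / 34952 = 0.00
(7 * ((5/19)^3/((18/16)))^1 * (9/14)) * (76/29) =2000/10469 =0.19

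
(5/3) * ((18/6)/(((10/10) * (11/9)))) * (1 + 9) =450/11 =40.91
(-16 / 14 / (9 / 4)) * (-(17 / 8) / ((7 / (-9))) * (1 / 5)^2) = -68 / 1225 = -0.06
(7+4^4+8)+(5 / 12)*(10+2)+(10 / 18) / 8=19877 / 72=276.07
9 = 9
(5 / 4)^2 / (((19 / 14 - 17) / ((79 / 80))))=-2765 / 28032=-0.10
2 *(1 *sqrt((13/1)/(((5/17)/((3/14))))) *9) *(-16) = -886.34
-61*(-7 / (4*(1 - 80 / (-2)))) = 427 / 164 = 2.60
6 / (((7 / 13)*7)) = 78 / 49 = 1.59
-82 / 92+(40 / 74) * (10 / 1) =7683 / 1702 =4.51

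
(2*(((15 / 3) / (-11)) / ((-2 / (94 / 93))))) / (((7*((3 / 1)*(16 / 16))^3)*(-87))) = -470 / 16821189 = -0.00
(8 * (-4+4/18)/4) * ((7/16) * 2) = -119/18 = -6.61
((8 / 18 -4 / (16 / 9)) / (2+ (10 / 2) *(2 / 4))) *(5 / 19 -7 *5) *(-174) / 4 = -103675 / 171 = -606.29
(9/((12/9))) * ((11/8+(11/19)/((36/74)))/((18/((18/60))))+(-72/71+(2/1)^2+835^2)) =4063221838099/863360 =4706289.19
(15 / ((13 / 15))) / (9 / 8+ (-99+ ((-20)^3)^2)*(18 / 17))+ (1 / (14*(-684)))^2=108363739343 / 406901850031954368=0.00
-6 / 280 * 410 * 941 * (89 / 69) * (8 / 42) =-6867418 / 3381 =-2031.18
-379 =-379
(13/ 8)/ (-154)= -13/ 1232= -0.01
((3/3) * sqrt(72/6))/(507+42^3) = 2 * sqrt(3)/74595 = 0.00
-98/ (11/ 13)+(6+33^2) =10771/ 11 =979.18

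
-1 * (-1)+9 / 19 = 28 / 19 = 1.47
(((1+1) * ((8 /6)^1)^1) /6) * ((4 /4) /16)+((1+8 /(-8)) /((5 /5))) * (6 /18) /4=1 /36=0.03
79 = 79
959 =959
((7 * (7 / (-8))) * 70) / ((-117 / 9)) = 1715 / 52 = 32.98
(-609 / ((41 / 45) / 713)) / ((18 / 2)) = -2171085 / 41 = -52953.29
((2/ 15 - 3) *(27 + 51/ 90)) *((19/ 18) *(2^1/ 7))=-675659/ 28350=-23.83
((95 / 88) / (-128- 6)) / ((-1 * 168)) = 95 / 1981056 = 0.00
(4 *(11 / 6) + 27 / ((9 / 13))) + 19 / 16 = 2281 / 48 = 47.52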